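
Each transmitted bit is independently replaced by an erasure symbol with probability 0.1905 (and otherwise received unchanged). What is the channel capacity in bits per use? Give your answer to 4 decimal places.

0.8095 bits

Binary erasure channel: capacity C = 1 − ε.
C = 1 − 0.1905 = 0.8095 bits per channel use.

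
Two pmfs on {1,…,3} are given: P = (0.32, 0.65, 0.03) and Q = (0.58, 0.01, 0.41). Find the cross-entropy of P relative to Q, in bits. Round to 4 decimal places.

4.6086 bits

H(P,Q) = −Σ p·log₂ q.
  −0.32·log₂(0.58) = 0.25148
  −0.65·log₂(0.01) = 4.31851
  −0.03·log₂(0.41) = 0.03859
H(P,Q) = 4.6086 bits.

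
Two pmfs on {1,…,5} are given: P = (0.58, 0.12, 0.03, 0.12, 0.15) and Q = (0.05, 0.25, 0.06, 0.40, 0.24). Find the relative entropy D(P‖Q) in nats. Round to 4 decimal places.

1.0977 nats

D(P‖Q) = Σ p·ln(p/q).
  0.58·ln(0.58/0.05) = 1.42158
  0.12·ln(0.12/0.25) = -0.08808
  0.03·ln(0.03/0.06) = -0.02079
  0.12·ln(0.12/0.40) = -0.14448
  0.15·ln(0.15/0.24) = -0.07050
D(P‖Q) = 1.0977 nats.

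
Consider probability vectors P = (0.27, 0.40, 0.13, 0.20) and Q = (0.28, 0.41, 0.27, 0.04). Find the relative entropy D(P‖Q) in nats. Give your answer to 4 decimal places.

D(P‖Q) = Σ p·ln(p/q).
  0.27·ln(0.27/0.28) = -0.00982
  0.40·ln(0.40/0.41) = -0.00988
  0.13·ln(0.13/0.27) = -0.09502
  0.20·ln(0.20/0.04) = 0.32189
D(P‖Q) = 0.2072 nats.

0.2072 nats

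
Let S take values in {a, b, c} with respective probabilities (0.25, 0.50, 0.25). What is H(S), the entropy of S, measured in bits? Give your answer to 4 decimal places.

H(S) = −Σ p·log₂ p.
  −(0.25)·log₂(0.25) = 0.50000
  −(0.50)·log₂(0.50) = 0.50000
  −(0.25)·log₂(0.25) = 0.50000
Sum: 0.50000 + 0.50000 + 0.50000 = 1.5000 bits.

1.5000 bits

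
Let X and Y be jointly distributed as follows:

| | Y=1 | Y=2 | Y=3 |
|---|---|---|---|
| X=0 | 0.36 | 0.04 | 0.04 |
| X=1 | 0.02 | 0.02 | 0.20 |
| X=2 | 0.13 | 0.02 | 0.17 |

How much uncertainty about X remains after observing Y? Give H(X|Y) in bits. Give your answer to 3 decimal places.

Chain rule: H(X|Y) = H(X,Y) − H(Y).
Marginals: p(X) = (0.4400, 0.2400, 0.3200), p(Y) = (0.5100, 0.0800, 0.4100).
H(X,Y) = 2.5224 bits; H(Y) = 1.3143 bits.
H(X|Y) = 2.5224 − 1.3143 = 1.208 bits.

1.208 bits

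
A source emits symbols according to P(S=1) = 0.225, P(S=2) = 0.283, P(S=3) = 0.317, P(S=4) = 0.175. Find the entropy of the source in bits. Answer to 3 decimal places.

H(S) = −Σ p·log₂ p.
  −(0.225)·log₂(0.225) = 0.4842
  −(0.283)·log₂(0.283) = 0.5154
  −(0.317)·log₂(0.317) = 0.5254
  −(0.175)·log₂(0.175) = 0.4401
Sum: 0.4842 + 0.5154 + 0.5254 + 0.4401 = 1.965 bits.

1.965 bits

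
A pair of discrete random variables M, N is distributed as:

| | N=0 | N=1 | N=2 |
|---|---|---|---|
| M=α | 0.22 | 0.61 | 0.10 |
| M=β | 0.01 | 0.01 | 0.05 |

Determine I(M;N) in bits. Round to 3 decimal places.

0.095 bits

Marginals: p(M) = (0.9300, 0.0700), p(N) = (0.2300, 0.6200, 0.1500).
I(M;N) = H(M) + H(N) − H(M,N).
H(M) = 0.3659, H(N) = 1.3258, H(M,N) = 1.5967.
I(M;N) = 0.3659 + 1.3258 − 1.5967 = 0.095 bits.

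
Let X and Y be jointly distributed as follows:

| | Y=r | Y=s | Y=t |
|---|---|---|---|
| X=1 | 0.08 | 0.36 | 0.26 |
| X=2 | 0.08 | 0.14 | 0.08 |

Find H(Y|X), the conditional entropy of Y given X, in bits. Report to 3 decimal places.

Chain rule: H(Y|X) = H(X,Y) − H(X).
Marginals: p(X) = (0.7000, 0.3000), p(Y) = (0.1600, 0.5000, 0.3400).
H(X,Y) = 2.3075 bits; H(X) = 0.8813 bits.
H(Y|X) = 2.3075 − 0.8813 = 1.426 bits.

1.426 bits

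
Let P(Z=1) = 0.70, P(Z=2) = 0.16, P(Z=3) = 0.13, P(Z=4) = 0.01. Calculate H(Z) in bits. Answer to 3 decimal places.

H(Z) = −Σ p·log₂ p.
  −(0.70)·log₂(0.70) = 0.3602
  −(0.16)·log₂(0.16) = 0.4230
  −(0.13)·log₂(0.13) = 0.3826
  −(0.01)·log₂(0.01) = 0.0664
Sum: 0.3602 + 0.4230 + 0.3826 + 0.0664 = 1.232 bits.

1.232 bits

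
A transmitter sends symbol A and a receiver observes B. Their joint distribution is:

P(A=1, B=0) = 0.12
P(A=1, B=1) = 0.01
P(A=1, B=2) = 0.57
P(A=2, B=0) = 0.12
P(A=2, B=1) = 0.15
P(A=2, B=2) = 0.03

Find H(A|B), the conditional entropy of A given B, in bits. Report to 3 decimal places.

Marginals: p(A) = (0.7000, 0.3000), p(B) = (0.2400, 0.1600, 0.6000).
H(A|B) = Σ p(B) · H(A|B=·).
  B=0: p=0.2400, H(A|B=0) = 1.0000
  B=1: p=0.1600, H(A|B=1) = 0.3373
  B=2: p=0.6000, H(A|B=2) = 0.2864
Weighted sum = 0.466 bits.

0.466 bits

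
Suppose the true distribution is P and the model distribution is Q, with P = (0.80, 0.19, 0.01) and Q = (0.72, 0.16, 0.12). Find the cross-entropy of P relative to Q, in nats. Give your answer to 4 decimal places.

H(P,Q) = −Σ p·ln q.
  −0.80·ln(0.72) = 0.26280
  −0.19·ln(0.16) = 0.34819
  −0.01·ln(0.12) = 0.02120
H(P,Q) = 0.6322 nats.

0.6322 nats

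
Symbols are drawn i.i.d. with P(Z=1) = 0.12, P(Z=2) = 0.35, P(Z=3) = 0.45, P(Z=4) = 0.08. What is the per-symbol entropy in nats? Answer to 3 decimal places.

H(Z) = −Σ p·ln p.
  −(0.12)·ln(0.12) = 0.2544
  −(0.35)·ln(0.35) = 0.3674
  −(0.45)·ln(0.45) = 0.3593
  −(0.08)·ln(0.08) = 0.2021
Sum: 0.2544 + 0.3674 + 0.3593 + 0.2021 = 1.183 nats.

1.183 nats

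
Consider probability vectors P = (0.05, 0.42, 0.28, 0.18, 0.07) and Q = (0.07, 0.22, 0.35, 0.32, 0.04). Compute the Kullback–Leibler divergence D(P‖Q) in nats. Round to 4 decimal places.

0.1279 nats

D(P‖Q) = Σ p·ln(p/q).
  0.05·ln(0.05/0.07) = -0.01682
  0.42·ln(0.42/0.22) = 0.27158
  0.28·ln(0.28/0.35) = -0.06248
  0.18·ln(0.18/0.32) = -0.10357
  0.07·ln(0.07/0.04) = 0.03917
D(P‖Q) = 0.1279 nats.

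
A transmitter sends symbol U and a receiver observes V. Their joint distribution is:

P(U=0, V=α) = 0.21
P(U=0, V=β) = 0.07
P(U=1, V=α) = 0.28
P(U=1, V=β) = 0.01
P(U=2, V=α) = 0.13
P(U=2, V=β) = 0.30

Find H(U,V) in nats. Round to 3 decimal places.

H(U,V) = −Σ p(x,y)·ln p(x,y) over all 6 cells.
  cell (0,α): −0.21·ln0.21 = 0.3277
  cell (0,β): −0.07·ln0.07 = 0.1861
  cell (1,α): −0.28·ln0.28 = 0.3564
  cell (1,β): −0.01·ln0.01 = 0.0461
  cell (2,α): −0.13·ln0.13 = 0.2652
  cell (2,β): −0.30·ln0.30 = 0.3612
Sum = 1.543 nats.

1.543 nats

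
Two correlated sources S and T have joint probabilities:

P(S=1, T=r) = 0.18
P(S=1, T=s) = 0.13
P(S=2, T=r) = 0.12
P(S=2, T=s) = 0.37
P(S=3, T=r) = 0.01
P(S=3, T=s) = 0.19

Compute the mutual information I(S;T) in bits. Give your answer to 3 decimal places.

0.138 bits

Marginals: p(S) = (0.3100, 0.4900, 0.2000), p(T) = (0.3100, 0.6900).
I(S;T) = H(S) + H(T) − H(S,T).
H(S) = 1.4925, H(T) = 0.8932, H(S,T) = 2.2474.
I(S;T) = 1.4925 + 0.8932 − 2.2474 = 0.138 bits.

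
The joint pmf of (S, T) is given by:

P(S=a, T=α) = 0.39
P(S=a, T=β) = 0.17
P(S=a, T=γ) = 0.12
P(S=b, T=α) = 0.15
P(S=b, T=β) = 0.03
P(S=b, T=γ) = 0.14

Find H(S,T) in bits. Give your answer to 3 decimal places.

H(S,T) = −Σ p(x,y)·log₂ p(x,y) over all 6 cells.
  cell (a,α): −0.39·log₂0.39 = 0.5298
  cell (a,β): −0.17·log₂0.17 = 0.4346
  cell (a,γ): −0.12·log₂0.12 = 0.3671
  cell (b,α): −0.15·log₂0.15 = 0.4105
  cell (b,β): −0.03·log₂0.03 = 0.1518
  cell (b,γ): −0.14·log₂0.14 = 0.3971
Sum = 2.291 bits.

2.291 bits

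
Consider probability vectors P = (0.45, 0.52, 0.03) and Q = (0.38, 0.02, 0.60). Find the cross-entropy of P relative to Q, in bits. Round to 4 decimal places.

H(P,Q) = −Σ p·log₂ q.
  −0.45·log₂(0.38) = 0.62817
  −0.52·log₂(0.02) = 2.93481
  −0.03·log₂(0.60) = 0.02211
H(P,Q) = 3.5851 bits.

3.5851 bits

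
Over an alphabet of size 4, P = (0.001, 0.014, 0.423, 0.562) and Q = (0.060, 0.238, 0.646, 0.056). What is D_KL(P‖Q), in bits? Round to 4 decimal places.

D(P‖Q) = Σ p·log₂(p/q).
  0.001·log₂(0.001/0.060) = -0.00591
  0.014·log₂(0.014/0.238) = -0.05722
  0.423·log₂(0.423/0.646) = -0.25840
  0.562·log₂(0.562/0.056) = 1.86981
D(P‖Q) = 1.5483 bits.

1.5483 bits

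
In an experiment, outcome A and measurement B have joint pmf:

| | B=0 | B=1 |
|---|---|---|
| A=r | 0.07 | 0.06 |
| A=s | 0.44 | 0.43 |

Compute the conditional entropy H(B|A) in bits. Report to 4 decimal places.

Chain rule: H(B|A) = H(A,B) − H(A).
Marginals: p(A) = (0.1300, 0.8700), p(B) = (0.5100, 0.4900).
H(A,B) = 1.5568 bits; H(A) = 0.5574 bits.
H(B|A) = 1.5568 − 0.5574 = 0.9994 bits.

0.9994 bits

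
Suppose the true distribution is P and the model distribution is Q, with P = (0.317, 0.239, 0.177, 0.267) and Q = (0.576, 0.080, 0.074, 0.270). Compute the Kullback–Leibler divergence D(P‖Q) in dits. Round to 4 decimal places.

0.0971 dits

D(P‖Q) = Σ p·log₁₀(p/q).
  0.317·log₁₀(0.317/0.576) = -0.08222
  0.239·log₁₀(0.239/0.080) = 0.11360
  0.177·log₁₀(0.177/0.074) = 0.06704
  0.267·log₁₀(0.267/0.270) = -0.00130
D(P‖Q) = 0.0971 dits.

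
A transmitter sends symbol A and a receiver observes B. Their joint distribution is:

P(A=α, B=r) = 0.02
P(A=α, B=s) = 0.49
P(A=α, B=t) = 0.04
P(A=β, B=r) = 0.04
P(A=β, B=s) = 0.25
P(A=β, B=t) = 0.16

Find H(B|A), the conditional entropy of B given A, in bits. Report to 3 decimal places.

Chain rule: H(B|A) = H(A,B) − H(A).
Marginals: p(A) = (0.5500, 0.4500), p(B) = (0.0600, 0.7400, 0.2000).
H(A,B) = 1.9117 bits; H(A) = 0.9928 bits.
H(B|A) = 1.9117 − 0.9928 = 0.919 bits.

0.919 bits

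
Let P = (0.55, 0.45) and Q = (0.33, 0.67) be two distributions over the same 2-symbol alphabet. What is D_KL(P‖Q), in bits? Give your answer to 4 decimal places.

0.1469 bits

D(P‖Q) = Σ p·log₂(p/q).
  0.55·log₂(0.55/0.33) = 0.40533
  0.45·log₂(0.45/0.67) = -0.25841
D(P‖Q) = 0.1469 bits.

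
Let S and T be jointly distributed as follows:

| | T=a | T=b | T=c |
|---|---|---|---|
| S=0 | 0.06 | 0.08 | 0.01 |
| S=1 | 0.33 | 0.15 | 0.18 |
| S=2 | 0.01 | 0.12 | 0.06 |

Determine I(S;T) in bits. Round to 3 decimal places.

0.158 bits

Marginals: p(S) = (0.1500, 0.6600, 0.1900), p(T) = (0.4000, 0.3500, 0.2500).
I(S;T) = Σ p(x,y)·log₂[p(x,y)/(p(x)p(y))].
  (0,a): 0.06·log₂(1.0000) = 0.0000
  (0,b): 0.08·log₂(1.5238) = 0.0486
  (0,c): 0.01·log₂(0.2667) = -0.0191
  (1,a): 0.33·log₂(1.2500) = 0.1062
  (1,b): 0.15·log₂(0.6494) = -0.0934
  (1,c): 0.18·log₂(1.0909) = 0.0226
  (2,a): 0.01·log₂(0.1316) = -0.0293
  (2,b): 0.12·log₂(1.8045) = 0.1022
  (2,c): 0.06·log₂(1.2632) = 0.0202
Sum = 0.158 bits.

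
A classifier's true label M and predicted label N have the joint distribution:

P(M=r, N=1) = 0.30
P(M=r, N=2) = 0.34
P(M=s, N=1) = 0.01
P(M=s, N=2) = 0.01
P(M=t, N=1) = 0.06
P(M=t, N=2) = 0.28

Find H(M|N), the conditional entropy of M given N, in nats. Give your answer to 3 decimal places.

0.686 nats

Chain rule: H(M|N) = H(M,N) − H(N).
Marginals: p(M) = (0.6400, 0.0200, 0.3400), p(N) = (0.3700, 0.6300).
H(M,N) = 1.3453 nats; H(N) = 0.6590 nats.
H(M|N) = 1.3453 − 0.6590 = 0.686 nats.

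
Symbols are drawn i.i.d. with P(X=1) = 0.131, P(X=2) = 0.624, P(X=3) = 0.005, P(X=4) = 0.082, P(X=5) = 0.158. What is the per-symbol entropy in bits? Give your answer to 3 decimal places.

H(X) = −Σ p·log₂ p.
  −(0.131)·log₂(0.131) = 0.3841
  −(0.624)·log₂(0.624) = 0.4246
  −(0.005)·log₂(0.005) = 0.0382
  −(0.082)·log₂(0.082) = 0.2959
  −(0.158)·log₂(0.158) = 0.4206
Sum: 0.3841 + 0.4246 + 0.0382 + 0.2959 + 0.4206 = 1.563 bits.

1.563 bits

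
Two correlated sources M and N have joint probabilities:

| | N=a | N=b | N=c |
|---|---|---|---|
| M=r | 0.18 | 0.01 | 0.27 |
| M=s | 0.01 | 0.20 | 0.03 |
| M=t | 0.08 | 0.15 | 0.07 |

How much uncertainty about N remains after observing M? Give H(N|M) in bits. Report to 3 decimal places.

1.144 bits

Chain rule: H(N|M) = H(M,N) − H(M).
Marginals: p(M) = (0.4600, 0.2400, 0.3000), p(N) = (0.2700, 0.3600, 0.3700).
H(M,N) = 2.6750 bits; H(M) = 1.5306 bits.
H(N|M) = 2.6750 − 1.5306 = 1.144 bits.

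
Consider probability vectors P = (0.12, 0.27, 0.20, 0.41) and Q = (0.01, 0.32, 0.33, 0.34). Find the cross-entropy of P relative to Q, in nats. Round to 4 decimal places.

H(P,Q) = −Σ p·ln q.
  −0.12·ln(0.01) = 0.55262
  −0.27·ln(0.32) = 0.30765
  −0.20·ln(0.33) = 0.22173
  −0.41·ln(0.34) = 0.44231
H(P,Q) = 1.5243 nats.

1.5243 nats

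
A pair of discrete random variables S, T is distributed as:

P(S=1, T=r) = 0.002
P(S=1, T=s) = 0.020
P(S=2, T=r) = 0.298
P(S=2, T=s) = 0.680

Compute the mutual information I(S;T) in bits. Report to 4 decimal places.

Marginals: p(S) = (0.0220, 0.9780), p(T) = (0.3000, 0.7000).
I(S;T) = Σ p(x,y)·log₂[p(x,y)/(p(x)p(y))].
  (1,r): 0.002·log₂(0.3030) = -0.00344
  (1,s): 0.020·log₂(1.2987) = 0.00754
  (2,r): 0.298·log₂(1.0157) = 0.00669
  (2,s): 0.680·log₂(0.9933) = -0.00661
Sum = 0.0042 bits.

0.0042 bits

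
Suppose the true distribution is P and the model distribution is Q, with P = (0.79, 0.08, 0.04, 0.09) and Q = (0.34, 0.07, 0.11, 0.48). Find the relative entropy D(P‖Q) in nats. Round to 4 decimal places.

D(P‖Q) = Σ p·ln(p/q).
  0.79·ln(0.79/0.34) = 0.66604
  0.08·ln(0.08/0.07) = 0.01068
  0.04·ln(0.04/0.11) = -0.04046
  0.09·ln(0.09/0.48) = -0.15066
D(P‖Q) = 0.4856 nats.

0.4856 nats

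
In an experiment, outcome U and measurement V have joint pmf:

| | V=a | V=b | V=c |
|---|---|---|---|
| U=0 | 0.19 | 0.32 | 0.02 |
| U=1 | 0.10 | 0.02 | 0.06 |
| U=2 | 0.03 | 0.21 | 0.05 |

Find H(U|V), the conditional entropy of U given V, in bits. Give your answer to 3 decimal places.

1.240 bits

Marginals: p(U) = (0.5300, 0.1800, 0.2900), p(V) = (0.3200, 0.5500, 0.1300).
H(U|V) = Σ p(V) · H(U|V=·).
  V=a: p=0.3200, H(U|V=a) = 1.2911
  V=b: p=0.5500, H(U|V=b) = 1.1588
  V=c: p=0.1300, H(U|V=c) = 1.4605
Weighted sum = 1.240 bits.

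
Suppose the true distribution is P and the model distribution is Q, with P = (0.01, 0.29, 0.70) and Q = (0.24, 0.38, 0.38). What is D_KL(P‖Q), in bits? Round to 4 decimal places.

0.4580 bits

D(P‖Q) = Σ p·log₂(p/q).
  0.01·log₂(0.01/0.24) = -0.04585
  0.29·log₂(0.29/0.38) = -0.11308
  0.70·log₂(0.70/0.38) = 0.61695
D(P‖Q) = 0.4580 bits.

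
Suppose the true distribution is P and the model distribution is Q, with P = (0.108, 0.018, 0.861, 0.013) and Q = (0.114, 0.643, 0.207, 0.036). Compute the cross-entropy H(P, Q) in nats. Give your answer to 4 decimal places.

H(P,Q) = −Σ p·ln q.
  −0.108·ln(0.114) = 0.23453
  −0.018·ln(0.643) = 0.00795
  −0.861·ln(0.207) = 1.35611
  −0.013·ln(0.036) = 0.04322
H(P,Q) = 1.6418 nats.

1.6418 nats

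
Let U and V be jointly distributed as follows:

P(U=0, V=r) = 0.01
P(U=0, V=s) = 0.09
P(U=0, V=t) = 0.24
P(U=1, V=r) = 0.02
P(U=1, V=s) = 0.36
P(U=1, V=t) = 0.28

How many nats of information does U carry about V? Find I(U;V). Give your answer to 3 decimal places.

0.038 nats

Marginals: p(U) = (0.3400, 0.6600), p(V) = (0.0300, 0.4500, 0.5200).
I(U;V) = H(U) + H(V) − H(U,V).
H(U) = 0.6410, H(V) = 0.8046, H(U,V) = 1.4077.
I(U;V) = 0.6410 + 0.8046 − 1.4077 = 0.038 nats.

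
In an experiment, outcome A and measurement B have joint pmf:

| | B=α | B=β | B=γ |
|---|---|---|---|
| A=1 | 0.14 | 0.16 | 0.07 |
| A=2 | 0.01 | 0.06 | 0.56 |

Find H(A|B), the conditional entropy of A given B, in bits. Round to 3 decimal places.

0.556 bits

Chain rule: H(A|B) = H(A,B) − H(B).
Marginals: p(A) = (0.3700, 0.6300), p(B) = (0.1500, 0.2200, 0.6300).
H(A,B) = 1.8671 bits; H(B) = 1.3111 bits.
H(A|B) = 1.8671 − 1.3111 = 0.556 bits.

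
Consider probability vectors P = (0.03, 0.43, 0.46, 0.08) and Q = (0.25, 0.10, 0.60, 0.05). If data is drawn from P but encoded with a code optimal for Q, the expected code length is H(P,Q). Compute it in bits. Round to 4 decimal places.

2.1732 bits

H(P,Q) = −Σ p·log₂ q.
  −0.03·log₂(0.25) = 0.06000
  −0.43·log₂(0.10) = 1.42843
  −0.46·log₂(0.60) = 0.33900
  −0.08·log₂(0.05) = 0.34575
H(P,Q) = 2.1732 bits.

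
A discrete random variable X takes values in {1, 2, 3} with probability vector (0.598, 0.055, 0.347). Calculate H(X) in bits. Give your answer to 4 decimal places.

H(X) = −Σ p·log₂ p.
  −(0.598)·log₂(0.598) = 0.44359
  −(0.055)·log₂(0.055) = 0.23014
  −(0.347)·log₂(0.347) = 0.52987
Sum: 0.44359 + 0.23014 + 0.52987 = 1.2036 bits.

1.2036 bits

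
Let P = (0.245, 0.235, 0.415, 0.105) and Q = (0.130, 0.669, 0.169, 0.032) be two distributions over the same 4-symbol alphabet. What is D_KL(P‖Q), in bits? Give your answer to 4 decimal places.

D(P‖Q) = Σ p·log₂(p/q).
  0.245·log₂(0.245/0.130) = 0.22400
  0.235·log₂(0.235/0.669) = -0.35470
  0.415·log₂(0.415/0.169) = 0.53788
  0.105·log₂(0.105/0.032) = 0.18000
D(P‖Q) = 0.5872 bits.

0.5872 bits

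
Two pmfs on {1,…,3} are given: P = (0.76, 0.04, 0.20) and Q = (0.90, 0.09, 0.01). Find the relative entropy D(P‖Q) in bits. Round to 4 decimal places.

D(P‖Q) = Σ p·log₂(p/q).
  0.76·log₂(0.76/0.90) = -0.18538
  0.04·log₂(0.04/0.09) = -0.04680
  0.20·log₂(0.20/0.01) = 0.86439
D(P‖Q) = 0.6322 bits.

0.6322 bits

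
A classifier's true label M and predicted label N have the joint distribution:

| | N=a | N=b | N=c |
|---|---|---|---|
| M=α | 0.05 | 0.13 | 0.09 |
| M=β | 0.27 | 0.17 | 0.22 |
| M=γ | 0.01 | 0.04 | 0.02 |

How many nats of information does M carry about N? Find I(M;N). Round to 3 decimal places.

0.040 nats

Marginals: p(M) = (0.2700, 0.6600, 0.0700), p(N) = (0.3300, 0.3400, 0.3300).
I(M;N) = Σ p(x,y)·ln[p(x,y)/(p(x)p(y))].
  (α,a): 0.05·ln(0.5612) = -0.0289
  (α,b): 0.13·ln(1.4161) = 0.0452
  (α,c): 0.09·ln(1.0101) = 0.0009
  (β,a): 0.27·ln(1.2397) = 0.0580
  (β,b): 0.17·ln(0.7576) = -0.0472
  (β,c): 0.22·ln(1.0101) = 0.0022
  (γ,a): 0.01·ln(0.4329) = -0.0084
  (γ,b): 0.04·ln(1.6807) = 0.0208
  (γ,c): 0.02·ln(0.8658) = -0.0029
Sum = 0.040 nats.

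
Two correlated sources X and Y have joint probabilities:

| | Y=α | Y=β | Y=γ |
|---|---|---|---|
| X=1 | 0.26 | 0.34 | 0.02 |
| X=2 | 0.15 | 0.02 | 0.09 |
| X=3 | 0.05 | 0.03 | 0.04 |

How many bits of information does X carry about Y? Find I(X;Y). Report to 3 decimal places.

0.219 bits

Marginals: p(X) = (0.6200, 0.2600, 0.1200), p(Y) = (0.4600, 0.3900, 0.1500).
I(X;Y) = H(X) + H(Y) − H(X,Y).
H(X) = 1.2999, H(Y) = 1.4557, H(X,Y) = 2.5370.
I(X;Y) = 1.2999 + 1.4557 − 2.5370 = 0.219 bits.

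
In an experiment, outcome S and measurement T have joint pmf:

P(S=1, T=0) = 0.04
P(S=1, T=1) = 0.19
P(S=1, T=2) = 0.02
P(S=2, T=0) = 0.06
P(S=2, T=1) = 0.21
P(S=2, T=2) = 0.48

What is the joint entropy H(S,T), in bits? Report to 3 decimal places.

H(S,T) = −Σ p(x,y)·log₂ p(x,y) over all 6 cells.
  cell (1,0): −0.04·log₂0.04 = 0.1858
  cell (1,1): −0.19·log₂0.19 = 0.4552
  cell (1,2): −0.02·log₂0.02 = 0.1129
  cell (2,0): −0.06·log₂0.06 = 0.2435
  cell (2,1): −0.21·log₂0.21 = 0.4728
  cell (2,2): −0.48·log₂0.48 = 0.5083
Sum = 1.978 bits.

1.978 bits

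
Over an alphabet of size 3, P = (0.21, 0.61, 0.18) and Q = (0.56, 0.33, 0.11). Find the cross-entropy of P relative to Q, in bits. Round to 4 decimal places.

H(P,Q) = −Σ p·log₂ q.
  −0.21·log₂(0.56) = 0.17567
  −0.61·log₂(0.33) = 0.97567
  −0.18·log₂(0.11) = 0.57320
H(P,Q) = 1.7245 bits.

1.7245 bits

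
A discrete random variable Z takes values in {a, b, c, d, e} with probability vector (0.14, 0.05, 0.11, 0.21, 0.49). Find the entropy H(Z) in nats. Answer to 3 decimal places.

H(Z) = −Σ p·ln p.
  −(0.14)·ln(0.14) = 0.2753
  −(0.05)·ln(0.05) = 0.1498
  −(0.11)·ln(0.11) = 0.2428
  −(0.21)·ln(0.21) = 0.3277
  −(0.49)·ln(0.49) = 0.3495
Sum: 0.2753 + 0.1498 + 0.2428 + 0.3277 + 0.3495 = 1.345 nats.

1.345 nats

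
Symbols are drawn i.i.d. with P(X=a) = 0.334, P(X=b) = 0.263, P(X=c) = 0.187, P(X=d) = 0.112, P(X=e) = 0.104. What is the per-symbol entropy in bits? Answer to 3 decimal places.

H(X) = −Σ p·log₂ p.
  −(0.334)·log₂(0.334) = 0.5284
  −(0.263)·log₂(0.263) = 0.5068
  −(0.187)·log₂(0.187) = 0.4523
  −(0.112)·log₂(0.112) = 0.3537
  −(0.104)·log₂(0.104) = 0.3396
Sum: 0.5284 + 0.5068 + 0.4523 + 0.3537 + 0.3396 = 2.181 bits.

2.181 bits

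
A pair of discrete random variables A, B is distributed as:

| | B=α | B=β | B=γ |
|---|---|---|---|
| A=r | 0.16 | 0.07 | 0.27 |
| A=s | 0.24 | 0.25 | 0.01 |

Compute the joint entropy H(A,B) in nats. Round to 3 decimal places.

H(A,B) = −Σ p(x,y)·ln p(x,y) over all 6 cells.
  cell (r,α): −0.16·ln0.16 = 0.2932
  cell (r,β): −0.07·ln0.07 = 0.1861
  cell (r,γ): −0.27·ln0.27 = 0.3535
  cell (s,α): −0.24·ln0.24 = 0.3425
  cell (s,β): −0.25·ln0.25 = 0.3466
  cell (s,γ): −0.01·ln0.01 = 0.0461
Sum = 1.568 nats.

1.568 nats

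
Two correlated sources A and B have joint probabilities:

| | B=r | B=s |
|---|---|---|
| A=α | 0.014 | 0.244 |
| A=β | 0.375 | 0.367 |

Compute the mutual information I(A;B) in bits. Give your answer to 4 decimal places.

0.1437 bits

Marginals: p(A) = (0.2580, 0.7420), p(B) = (0.3890, 0.6110).
I(A;B) = Σ p(x,y)·log₂[p(x,y)/(p(x)p(y))].
  (α,r): 0.014·log₂(0.1395) = -0.03978
  (α,s): 0.244·log₂(1.5479) = 0.15378
  (β,r): 0.375·log₂(1.2992) = 0.14161
  (β,s): 0.367·log₂(0.8095) = -0.11189
Sum = 0.1437 bits.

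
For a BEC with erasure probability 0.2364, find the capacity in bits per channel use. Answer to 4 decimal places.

0.7636 bits

Binary erasure channel: capacity C = 1 − ε.
C = 1 − 0.2364 = 0.7636 bits per channel use.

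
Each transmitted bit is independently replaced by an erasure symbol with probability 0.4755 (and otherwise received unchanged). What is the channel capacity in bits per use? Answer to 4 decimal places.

0.5245 bits

Binary erasure channel: capacity C = 1 − ε.
C = 1 − 0.4755 = 0.5245 bits per channel use.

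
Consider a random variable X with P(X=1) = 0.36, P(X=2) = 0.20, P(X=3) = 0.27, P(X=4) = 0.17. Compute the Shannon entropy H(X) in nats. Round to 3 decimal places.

H(X) = −Σ p·ln p.
  −(0.36)·ln(0.36) = 0.3678
  −(0.20)·ln(0.20) = 0.3219
  −(0.27)·ln(0.27) = 0.3535
  −(0.17)·ln(0.17) = 0.3012
Sum: 0.3678 + 0.3219 + 0.3535 + 0.3012 = 1.344 nats.

1.344 nats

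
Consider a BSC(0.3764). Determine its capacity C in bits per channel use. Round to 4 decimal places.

Binary symmetric channel: C = 1 − h₂(ε) where h₂ is the binary entropy function.
h₂(0.3764) = −0.3764·log₂0.3764 − 0.6236·log₂0.6236 = 0.9555.
C = 1 − 0.9555 = 0.0445 bits per channel use.

0.0445 bits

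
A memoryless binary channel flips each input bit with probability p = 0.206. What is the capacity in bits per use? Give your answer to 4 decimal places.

0.2662 bits

Binary symmetric channel: C = 1 − h₂(ε) where h₂ is the binary entropy function.
h₂(0.206) = −0.206·log₂0.206 − 0.794·log₂0.794 = 0.7338.
C = 1 − 0.7338 = 0.2662 bits per channel use.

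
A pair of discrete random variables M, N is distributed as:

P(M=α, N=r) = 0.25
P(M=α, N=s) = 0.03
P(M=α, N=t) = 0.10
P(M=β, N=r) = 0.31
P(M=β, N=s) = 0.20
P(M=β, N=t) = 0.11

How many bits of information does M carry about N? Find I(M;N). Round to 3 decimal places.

0.065 bits

Marginals: p(M) = (0.3800, 0.6200), p(N) = (0.5600, 0.2300, 0.2100).
I(M;N) = H(M) + H(N) − H(M,N).
H(M) = 0.9580, H(N) = 1.4289, H(M,N) = 2.3224.
I(M;N) = 0.9580 + 1.4289 − 2.3224 = 0.065 bits.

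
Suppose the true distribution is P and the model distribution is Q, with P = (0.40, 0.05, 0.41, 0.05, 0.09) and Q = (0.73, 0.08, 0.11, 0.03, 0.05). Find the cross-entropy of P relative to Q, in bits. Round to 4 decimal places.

H(P,Q) = −Σ p·log₂ q.
  −0.40·log₂(0.73) = 0.18161
  −0.05·log₂(0.08) = 0.18219
  −0.41·log₂(0.11) = 1.30561
  −0.05·log₂(0.03) = 0.25294
  −0.09·log₂(0.05) = 0.38897
H(P,Q) = 2.3113 bits.

2.3113 bits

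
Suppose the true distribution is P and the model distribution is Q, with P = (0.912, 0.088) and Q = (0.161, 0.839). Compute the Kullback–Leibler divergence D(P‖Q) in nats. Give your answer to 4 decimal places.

1.3832 nats

D(P‖Q) = Σ p·ln(p/q).
  0.912·ln(0.912/0.161) = 1.58162
  0.088·ln(0.088/0.839) = -0.19843
D(P‖Q) = 1.3832 nats.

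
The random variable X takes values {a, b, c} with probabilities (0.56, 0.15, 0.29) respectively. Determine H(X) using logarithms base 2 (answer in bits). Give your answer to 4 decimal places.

1.3969 bits

H(X) = −Σ p·log₂ p.
  −(0.56)·log₂(0.56) = 0.46844
  −(0.15)·log₂(0.15) = 0.41054
  −(0.29)·log₂(0.29) = 0.51790
Sum: 0.46844 + 0.41054 + 0.51790 = 1.3969 bits.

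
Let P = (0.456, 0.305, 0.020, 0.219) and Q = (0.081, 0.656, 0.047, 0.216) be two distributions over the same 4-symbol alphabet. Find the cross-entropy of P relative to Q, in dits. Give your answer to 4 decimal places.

H(P,Q) = −Σ p·log₁₀ q.
  −0.456·log₁₀(0.081) = 0.49773
  −0.305·log₁₀(0.656) = 0.05584
  −0.020·log₁₀(0.047) = 0.02656
  −0.219·log₁₀(0.216) = 0.14575
H(P,Q) = 0.7259 dits.

0.7259 dits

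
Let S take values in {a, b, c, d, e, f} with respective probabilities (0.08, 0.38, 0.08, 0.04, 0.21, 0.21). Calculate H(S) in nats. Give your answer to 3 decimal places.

1.556 nats

H(S) = −Σ p·ln p.
  −(0.08)·ln(0.08) = 0.2021
  −(0.38)·ln(0.38) = 0.3677
  −(0.08)·ln(0.08) = 0.2021
  −(0.04)·ln(0.04) = 0.1288
  −(0.21)·ln(0.21) = 0.3277
  −(0.21)·ln(0.21) = 0.3277
Sum: 0.2021 + 0.3677 + 0.2021 + 0.1288 + 0.3277 + 0.3277 = 1.556 nats.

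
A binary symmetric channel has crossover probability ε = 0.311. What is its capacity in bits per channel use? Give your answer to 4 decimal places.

Binary symmetric channel: C = 1 − h₂(ε) where h₂ is the binary entropy function.
h₂(0.311) = −0.311·log₂0.311 − 0.689·log₂0.689 = 0.8943.
C = 1 − 0.8943 = 0.1057 bits per channel use.

0.1057 bits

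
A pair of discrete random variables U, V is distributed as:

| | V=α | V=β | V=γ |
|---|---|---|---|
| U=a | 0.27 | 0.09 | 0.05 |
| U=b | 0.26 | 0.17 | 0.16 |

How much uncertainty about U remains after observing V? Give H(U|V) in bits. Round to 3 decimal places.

0.938 bits

Chain rule: H(U|V) = H(U,V) − H(V).
Marginals: p(U) = (0.4100, 0.5900), p(V) = (0.5300, 0.2600, 0.2100).
H(U,V) = 2.4017 bits; H(V) = 1.4636 bits.
H(U|V) = 2.4017 − 1.4636 = 0.938 bits.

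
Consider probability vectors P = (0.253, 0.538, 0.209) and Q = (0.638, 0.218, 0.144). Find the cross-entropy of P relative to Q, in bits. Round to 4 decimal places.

1.9307 bits

H(P,Q) = −Σ p·log₂ q.
  −0.253·log₂(0.638) = 0.16404
  −0.538·log₂(0.218) = 1.18231
  −0.209·log₂(0.144) = 0.58433
H(P,Q) = 1.9307 bits.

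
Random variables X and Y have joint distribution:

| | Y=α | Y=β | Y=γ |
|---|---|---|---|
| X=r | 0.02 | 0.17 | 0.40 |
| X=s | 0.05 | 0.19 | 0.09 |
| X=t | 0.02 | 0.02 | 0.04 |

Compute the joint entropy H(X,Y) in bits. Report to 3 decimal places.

H(X,Y) = −Σ p(x,y)·log₂ p(x,y) over all 9 cells.
  cell (r,α): −0.02·log₂0.02 = 0.1129
  cell (r,β): −0.17·log₂0.17 = 0.4346
  cell (r,γ): −0.40·log₂0.40 = 0.5288
  cell (s,α): −0.05·log₂0.05 = 0.2161
  cell (s,β): −0.19·log₂0.19 = 0.4552
  cell (s,γ): −0.09·log₂0.09 = 0.3127
  cell (t,α): −0.02·log₂0.02 = 0.1129
  cell (t,β): −0.02·log₂0.02 = 0.1129
  cell (t,γ): −0.04·log₂0.04 = 0.1858
Sum = 2.472 bits.

2.472 bits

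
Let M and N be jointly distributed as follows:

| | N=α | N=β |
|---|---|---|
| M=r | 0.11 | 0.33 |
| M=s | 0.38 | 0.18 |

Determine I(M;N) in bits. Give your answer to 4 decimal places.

0.1354 bits

Marginals: p(M) = (0.4400, 0.5600), p(N) = (0.4900, 0.5100).
I(M;N) = H(M) + H(N) − H(M,N).
H(M) = 0.9896, H(N) = 0.9997, H(M,N) = 1.8539.
I(M;N) = 0.9896 + 0.9997 − 1.8539 = 0.1354 bits.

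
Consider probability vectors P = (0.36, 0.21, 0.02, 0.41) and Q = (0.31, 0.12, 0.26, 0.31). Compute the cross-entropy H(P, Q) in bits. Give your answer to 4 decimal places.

H(P,Q) = −Σ p·log₂ q.
  −0.36·log₂(0.31) = 0.60828
  −0.21·log₂(0.12) = 0.64237
  −0.02·log₂(0.26) = 0.03887
  −0.41·log₂(0.31) = 0.69276
H(P,Q) = 1.9823 bits.

1.9823 bits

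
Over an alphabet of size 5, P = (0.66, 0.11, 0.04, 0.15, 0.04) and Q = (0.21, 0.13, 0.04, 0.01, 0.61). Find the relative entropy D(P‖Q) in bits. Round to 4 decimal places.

1.4927 bits

D(P‖Q) = Σ p·log₂(p/q).
  0.66·log₂(0.66/0.21) = 1.09037
  0.11·log₂(0.11/0.13) = -0.02651
  0.04·log₂(0.04/0.04) = 0.00000
  0.15·log₂(0.15/0.01) = 0.58603
  0.04·log₂(0.04/0.61) = -0.15723
D(P‖Q) = 1.4927 bits.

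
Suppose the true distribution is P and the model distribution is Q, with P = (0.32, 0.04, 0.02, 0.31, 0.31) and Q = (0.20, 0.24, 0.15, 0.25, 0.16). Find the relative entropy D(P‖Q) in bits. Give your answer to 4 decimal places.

0.4475 bits

D(P‖Q) = Σ p·log₂(p/q).
  0.32·log₂(0.32/0.20) = 0.21698
  0.04·log₂(0.04/0.24) = -0.10340
  0.02·log₂(0.02/0.15) = -0.05814
  0.31·log₂(0.31/0.25) = 0.09621
  0.31·log₂(0.31/0.16) = 0.29580
D(P‖Q) = 0.4475 bits.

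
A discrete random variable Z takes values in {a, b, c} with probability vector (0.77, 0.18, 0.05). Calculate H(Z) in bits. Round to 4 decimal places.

0.9517 bits

H(Z) = −Σ p·log₂ p.
  −(0.77)·log₂(0.77) = 0.29034
  −(0.18)·log₂(0.18) = 0.44531
  −(0.05)·log₂(0.05) = 0.21610
Sum: 0.29034 + 0.44531 + 0.21610 = 0.9517 bits.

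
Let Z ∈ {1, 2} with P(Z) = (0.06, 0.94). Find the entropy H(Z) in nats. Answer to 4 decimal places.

H(Z) = −Σ p·ln p.
  −(0.06)·ln(0.06) = 0.16880
  −(0.94)·ln(0.94) = 0.05816
Sum: 0.16880 + 0.05816 = 0.2270 nats.

0.2270 nats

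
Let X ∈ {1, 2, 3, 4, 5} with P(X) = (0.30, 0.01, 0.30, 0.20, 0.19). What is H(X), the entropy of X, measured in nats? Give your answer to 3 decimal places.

H(X) = −Σ p·ln p.
  −(0.30)·ln(0.30) = 0.3612
  −(0.01)·ln(0.01) = 0.0461
  −(0.30)·ln(0.30) = 0.3612
  −(0.20)·ln(0.20) = 0.3219
  −(0.19)·ln(0.19) = 0.3155
Sum: 0.3612 + 0.0461 + 0.3612 + 0.3219 + 0.3155 = 1.406 nats.

1.406 nats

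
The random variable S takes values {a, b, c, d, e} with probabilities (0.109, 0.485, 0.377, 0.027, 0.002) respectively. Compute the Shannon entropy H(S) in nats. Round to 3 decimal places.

H(S) = −Σ p·ln p.
  −(0.109)·ln(0.109) = 0.2416
  −(0.485)·ln(0.485) = 0.3509
  −(0.377)·ln(0.377) = 0.3678
  −(0.027)·ln(0.027) = 0.0975
  −(0.002)·ln(0.002) = 0.0124
Sum: 0.2416 + 0.3509 + 0.3678 + 0.0975 + 0.0124 = 1.070 nats.

1.070 nats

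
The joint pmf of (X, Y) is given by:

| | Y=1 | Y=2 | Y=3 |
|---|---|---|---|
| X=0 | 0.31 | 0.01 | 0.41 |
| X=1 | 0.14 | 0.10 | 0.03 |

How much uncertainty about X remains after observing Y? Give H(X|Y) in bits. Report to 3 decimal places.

Marginals: p(X) = (0.7300, 0.2700), p(Y) = (0.4500, 0.1100, 0.4400).
H(X|Y) = Σ p(Y) · H(X|Y=·).
  Y=1: p=0.4500, H(X|Y=1) = 0.8945
  Y=2: p=0.1100, H(X|Y=2) = 0.4395
  Y=3: p=0.4400, H(X|Y=3) = 0.3591
Weighted sum = 0.609 bits.

0.609 bits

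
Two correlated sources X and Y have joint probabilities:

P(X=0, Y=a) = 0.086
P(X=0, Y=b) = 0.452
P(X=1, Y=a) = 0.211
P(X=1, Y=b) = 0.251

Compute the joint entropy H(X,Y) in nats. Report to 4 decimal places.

H(X,Y) = −Σ p(x,y)·ln p(x,y) over all 4 cells.
  cell (0,a): −0.086·ln0.086 = 0.21099
  cell (0,b): −0.452·ln0.452 = 0.35892
  cell (1,a): −0.211·ln0.211 = 0.32829
  cell (1,b): −0.251·ln0.251 = 0.34696
Sum = 1.2452 nats.

1.2452 nats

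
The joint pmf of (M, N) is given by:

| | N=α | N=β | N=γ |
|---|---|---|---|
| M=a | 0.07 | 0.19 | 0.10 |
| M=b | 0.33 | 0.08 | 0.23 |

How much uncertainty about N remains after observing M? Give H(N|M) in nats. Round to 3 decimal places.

0.984 nats

Chain rule: H(N|M) = H(M,N) − H(M).
Marginals: p(M) = (0.3600, 0.6400), p(N) = (0.4000, 0.2700, 0.3300).
H(M,N) = 1.6379 nats; H(M) = 0.6534 nats.
H(N|M) = 1.6379 − 0.6534 = 0.984 nats.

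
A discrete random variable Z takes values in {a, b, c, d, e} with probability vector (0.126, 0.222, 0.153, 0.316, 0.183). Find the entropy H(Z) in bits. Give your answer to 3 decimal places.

2.247 bits

H(Z) = −Σ p·log₂ p.
  −(0.126)·log₂(0.126) = 0.3766
  −(0.222)·log₂(0.222) = 0.4820
  −(0.153)·log₂(0.153) = 0.4144
  −(0.316)·log₂(0.316) = 0.5252
  −(0.183)·log₂(0.183) = 0.4484
Sum: 0.3766 + 0.4820 + 0.4144 + 0.5252 + 0.4484 = 2.247 bits.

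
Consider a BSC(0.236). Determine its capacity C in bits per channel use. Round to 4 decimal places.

Binary symmetric channel: C = 1 − h₂(ε) where h₂ is the binary entropy function.
h₂(0.236) = −0.236·log₂0.236 − 0.764·log₂0.764 = 0.7883.
C = 1 − 0.7883 = 0.2117 bits per channel use.

0.2117 bits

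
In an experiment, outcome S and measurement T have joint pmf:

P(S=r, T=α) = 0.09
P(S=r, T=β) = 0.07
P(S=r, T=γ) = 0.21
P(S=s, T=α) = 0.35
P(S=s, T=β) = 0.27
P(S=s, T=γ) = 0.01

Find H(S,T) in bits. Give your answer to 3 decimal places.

2.161 bits

H(S,T) = −Σ p(x,y)·log₂ p(x,y) over all 6 cells.
  cell (r,α): −0.09·log₂0.09 = 0.3127
  cell (r,β): −0.07·log₂0.07 = 0.2686
  cell (r,γ): −0.21·log₂0.21 = 0.4728
  cell (s,α): −0.35·log₂0.35 = 0.5301
  cell (s,β): −0.27·log₂0.27 = 0.5100
  cell (s,γ): −0.01·log₂0.01 = 0.0664
Sum = 2.161 bits.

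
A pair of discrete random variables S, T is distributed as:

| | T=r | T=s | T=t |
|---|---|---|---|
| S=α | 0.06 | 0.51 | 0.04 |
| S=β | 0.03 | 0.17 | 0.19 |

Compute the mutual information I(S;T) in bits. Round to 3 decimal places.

Marginals: p(S) = (0.6100, 0.3900), p(T) = (0.0900, 0.6800, 0.2300).
I(S;T) = H(S) + H(T) − H(S,T).
H(S) = 0.9648, H(T) = 1.1787, H(S,T) = 1.9663.
I(S;T) = 0.9648 + 1.1787 − 1.9663 = 0.177 bits.

0.177 bits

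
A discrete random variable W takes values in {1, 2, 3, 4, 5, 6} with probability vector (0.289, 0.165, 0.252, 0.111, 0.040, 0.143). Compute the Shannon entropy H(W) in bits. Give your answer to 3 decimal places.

H(W) = −Σ p·log₂ p.
  −(0.289)·log₂(0.289) = 0.5176
  −(0.165)·log₂(0.165) = 0.4289
  −(0.252)·log₂(0.252) = 0.5011
  −(0.111)·log₂(0.111) = 0.3520
  −(0.040)·log₂(0.040) = 0.1858
  −(0.143)·log₂(0.143) = 0.4012
Sum: 0.5176 + 0.4289 + 0.5011 + 0.3520 + 0.1858 + 0.4012 = 2.387 bits.

2.387 bits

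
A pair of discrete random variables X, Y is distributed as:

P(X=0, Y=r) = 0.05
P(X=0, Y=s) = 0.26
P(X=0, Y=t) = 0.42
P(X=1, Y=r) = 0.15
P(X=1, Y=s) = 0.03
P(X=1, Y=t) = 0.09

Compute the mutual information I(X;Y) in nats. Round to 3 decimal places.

Marginals: p(X) = (0.7300, 0.2700), p(Y) = (0.2000, 0.2900, 0.5100).
I(X;Y) = H(X) + H(Y) − H(X,Y).
H(X) = 0.5833, H(Y) = 1.0243, H(X,Y) = 1.4709.
I(X;Y) = 0.5833 + 1.0243 − 1.4709 = 0.137 nats.

0.137 nats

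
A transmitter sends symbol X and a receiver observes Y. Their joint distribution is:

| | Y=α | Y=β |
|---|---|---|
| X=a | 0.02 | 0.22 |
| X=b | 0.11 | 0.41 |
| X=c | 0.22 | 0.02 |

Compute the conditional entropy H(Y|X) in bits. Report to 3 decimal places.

Chain rule: H(Y|X) = H(X,Y) − H(X).
Marginals: p(X) = (0.2400, 0.5200, 0.2400), p(Y) = (0.3500, 0.6500).
H(X,Y) = 2.0646 bits; H(X) = 1.4788 bits.
H(Y|X) = 2.0646 − 1.4788 = 0.586 bits.

0.586 bits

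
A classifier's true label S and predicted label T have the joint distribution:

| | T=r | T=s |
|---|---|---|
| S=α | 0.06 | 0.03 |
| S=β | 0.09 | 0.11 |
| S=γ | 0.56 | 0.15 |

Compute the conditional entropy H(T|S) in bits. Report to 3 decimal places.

Marginals: p(S) = (0.0900, 0.2000, 0.7100), p(T) = (0.7100, 0.2900).
H(T|S) = Σ p(S) · H(T|S=·).
  S=α: p=0.0900, H(T|S=α) = 0.9183
  S=β: p=0.2000, H(T|S=β) = 0.9928
  S=γ: p=0.7100, H(T|S=γ) = 0.7439
Weighted sum = 0.809 bits.

0.809 bits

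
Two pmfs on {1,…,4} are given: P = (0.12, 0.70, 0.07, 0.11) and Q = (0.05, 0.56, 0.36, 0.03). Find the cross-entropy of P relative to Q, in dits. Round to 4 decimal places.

H(P,Q) = −Σ p·log₁₀ q.
  −0.12·log₁₀(0.05) = 0.15612
  −0.70·log₁₀(0.56) = 0.17627
  −0.07·log₁₀(0.36) = 0.03106
  −0.11·log₁₀(0.03) = 0.16752
H(P,Q) = 0.5310 dits.

0.5310 dits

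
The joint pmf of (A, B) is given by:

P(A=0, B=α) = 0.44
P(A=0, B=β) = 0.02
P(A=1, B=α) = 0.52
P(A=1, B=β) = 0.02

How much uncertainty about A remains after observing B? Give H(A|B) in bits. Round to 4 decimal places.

Chain rule: H(A|B) = H(A,B) − H(B).
Marginals: p(A) = (0.4600, 0.5400), p(B) = (0.9600, 0.0400).
H(A,B) = 1.2375 bits; H(B) = 0.2423 bits.
H(A|B) = 1.2375 − 0.2423 = 0.9952 bits.

0.9952 bits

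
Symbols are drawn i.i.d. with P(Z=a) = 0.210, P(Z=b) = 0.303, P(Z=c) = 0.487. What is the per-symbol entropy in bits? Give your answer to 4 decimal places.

H(Z) = −Σ p·log₂ p.
  −(0.210)·log₂(0.210) = 0.47282
  −(0.303)·log₂(0.303) = 0.52195
  −(0.487)·log₂(0.487) = 0.50551
Sum: 0.47282 + 0.52195 + 0.50551 = 1.5003 bits.

1.5003 bits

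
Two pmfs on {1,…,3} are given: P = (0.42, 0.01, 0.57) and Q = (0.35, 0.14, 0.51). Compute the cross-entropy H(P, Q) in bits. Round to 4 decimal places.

1.2182 bits

H(P,Q) = −Σ p·log₂ q.
  −0.42·log₂(0.35) = 0.63612
  −0.01·log₂(0.14) = 0.02837
  −0.57·log₂(0.51) = 0.55372
H(P,Q) = 1.2182 bits.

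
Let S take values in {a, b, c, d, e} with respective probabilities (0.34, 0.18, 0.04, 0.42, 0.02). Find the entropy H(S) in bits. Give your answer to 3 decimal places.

1.799 bits

H(S) = −Σ p·log₂ p.
  −(0.34)·log₂(0.34) = 0.5292
  −(0.18)·log₂(0.18) = 0.4453
  −(0.04)·log₂(0.04) = 0.1858
  −(0.42)·log₂(0.42) = 0.5256
  −(0.02)·log₂(0.02) = 0.1129
Sum: 0.5292 + 0.4453 + 0.1858 + 0.5256 + 0.1129 = 1.799 bits.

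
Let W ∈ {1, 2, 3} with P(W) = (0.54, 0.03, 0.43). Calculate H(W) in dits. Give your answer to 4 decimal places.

0.3478 dits

H(W) = −Σ p·log₁₀ p.
  −(0.54)·log₁₀(0.54) = 0.14451
  −(0.03)·log₁₀(0.03) = 0.04569
  −(0.43)·log₁₀(0.43) = 0.15761
Sum: 0.14451 + 0.04569 + 0.15761 = 0.3478 dits.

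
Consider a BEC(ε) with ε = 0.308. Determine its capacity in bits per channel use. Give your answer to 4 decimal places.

Binary erasure channel: capacity C = 1 − ε.
C = 1 − 0.308 = 0.6920 bits per channel use.

0.6920 bits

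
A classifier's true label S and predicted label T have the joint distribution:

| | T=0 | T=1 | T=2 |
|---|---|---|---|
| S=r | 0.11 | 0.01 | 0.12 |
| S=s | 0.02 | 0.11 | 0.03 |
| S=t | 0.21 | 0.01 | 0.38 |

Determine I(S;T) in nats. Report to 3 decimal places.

0.200 nats

Marginals: p(S) = (0.2400, 0.1600, 0.6000), p(T) = (0.3400, 0.1300, 0.5300).
I(S;T) = Σ p(x,y)·ln[p(x,y)/(p(x)p(y))].
  (r,0): 0.11·ln(1.3480) = 0.0329
  (r,1): 0.01·ln(0.3205) = -0.0114
  (r,2): 0.12·ln(0.9434) = -0.0070
  (s,0): 0.02·ln(0.3676) = -0.0200
  (s,1): 0.11·ln(5.2885) = 0.1832
  (s,2): 0.03·ln(0.3538) = -0.0312
  (t,0): 0.21·ln(1.0294) = 0.0061
  (t,1): 0.01·ln(0.1282) = -0.0205
  (t,2): 0.38·ln(1.1950) = 0.0677
Sum = 0.200 nats.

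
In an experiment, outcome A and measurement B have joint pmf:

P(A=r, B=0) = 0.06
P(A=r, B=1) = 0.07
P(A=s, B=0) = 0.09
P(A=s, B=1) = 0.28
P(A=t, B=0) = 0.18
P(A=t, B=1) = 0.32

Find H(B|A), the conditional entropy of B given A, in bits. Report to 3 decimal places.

Chain rule: H(B|A) = H(A,B) − H(A).
Marginals: p(A) = (0.1300, 0.3700, 0.5000), p(B) = (0.3300, 0.6700).
H(A,B) = 2.3103 bits; H(A) = 1.4134 bits.
H(B|A) = 2.3103 − 1.4134 = 0.897 bits.

0.897 bits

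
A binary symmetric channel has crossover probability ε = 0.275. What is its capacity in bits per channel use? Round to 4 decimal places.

0.1515 bits

Binary symmetric channel: C = 1 − h₂(ε) where h₂ is the binary entropy function.
h₂(0.275) = −0.275·log₂0.275 − 0.725·log₂0.725 = 0.8485.
C = 1 − 0.8485 = 0.1515 bits per channel use.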